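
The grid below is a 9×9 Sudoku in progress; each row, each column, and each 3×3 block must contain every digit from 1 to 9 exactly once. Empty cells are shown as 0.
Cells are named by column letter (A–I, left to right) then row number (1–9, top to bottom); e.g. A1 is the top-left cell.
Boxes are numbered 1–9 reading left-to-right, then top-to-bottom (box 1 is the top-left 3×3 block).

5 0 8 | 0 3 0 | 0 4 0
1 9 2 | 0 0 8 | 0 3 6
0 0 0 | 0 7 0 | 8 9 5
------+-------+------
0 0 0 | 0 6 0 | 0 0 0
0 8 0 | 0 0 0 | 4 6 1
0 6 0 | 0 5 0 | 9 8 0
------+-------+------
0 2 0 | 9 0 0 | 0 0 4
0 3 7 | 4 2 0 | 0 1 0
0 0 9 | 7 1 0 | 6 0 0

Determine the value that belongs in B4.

Cell B4 itself could take any of {1, 4, 5, 7} by direct elimination.
Consider where 1 can go in column B.
B1 is out (box 1 already has a 1).
B3 is out (box 1 already has a 1).
B9 is out (row 9 already has a 1).
So the only cell in column B that can hold 1 is B4.
Therefore B4 = 1.

1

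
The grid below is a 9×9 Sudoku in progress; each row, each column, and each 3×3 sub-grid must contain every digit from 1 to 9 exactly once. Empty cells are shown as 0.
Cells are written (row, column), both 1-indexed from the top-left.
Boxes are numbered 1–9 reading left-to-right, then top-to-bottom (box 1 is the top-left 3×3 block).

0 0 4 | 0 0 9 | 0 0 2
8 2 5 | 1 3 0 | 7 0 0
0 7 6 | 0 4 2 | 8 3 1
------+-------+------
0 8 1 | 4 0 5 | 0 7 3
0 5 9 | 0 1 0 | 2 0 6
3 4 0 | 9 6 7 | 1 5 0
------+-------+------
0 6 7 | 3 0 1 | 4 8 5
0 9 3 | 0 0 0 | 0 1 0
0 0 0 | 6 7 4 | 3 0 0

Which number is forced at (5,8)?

4

Row 5 already contains {1, 2, 5, 6, 9}.
Column 8 already contains {1, 3, 5, 7, 8}.
Its 3×3 block (box 6) already contains {1, 2, 3, 5, 6, 7}.
The only value from 1–9 not eliminated is 4, so (5,8) = 4.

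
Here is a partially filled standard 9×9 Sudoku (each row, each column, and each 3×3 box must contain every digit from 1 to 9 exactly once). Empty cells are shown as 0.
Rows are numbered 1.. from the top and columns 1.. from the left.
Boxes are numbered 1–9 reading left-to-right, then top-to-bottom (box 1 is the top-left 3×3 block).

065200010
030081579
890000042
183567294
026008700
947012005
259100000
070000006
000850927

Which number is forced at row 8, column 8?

Cell row 8, column 8 itself could take any of {3, 5, 8} by direct elimination.
Consider where 5 can go in row 8.
row 8, column 1 is out (box 7 already has a 5). row 8, column 3 is out (column 3 already has a 5). row 8, column 4 is out (column 4 already has a 5). row 8, column 5 is out (column 5 already has a 5). The remaining empty cells in row 8 are similarly blocked.
So the only cell in row 8 that can hold 5 is row 8, column 8.
Therefore row 8, column 8 = 5.

5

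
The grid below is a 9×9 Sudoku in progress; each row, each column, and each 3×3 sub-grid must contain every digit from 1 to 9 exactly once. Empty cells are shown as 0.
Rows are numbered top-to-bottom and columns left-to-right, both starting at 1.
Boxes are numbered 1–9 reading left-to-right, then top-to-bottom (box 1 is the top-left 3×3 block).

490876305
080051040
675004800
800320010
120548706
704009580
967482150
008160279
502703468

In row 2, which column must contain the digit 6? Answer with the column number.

7

Consider where 6 can go in row 2.
R2C1 is out (column 1 already has a 6).
R2C3 is out (box 1 already has a 6).
R2C4 is out (box 2 already has a 6).
R2C9 is out (column 9 already has a 6).
So the only cell in row 2 that can hold 6 is R2C7.
That is column 7.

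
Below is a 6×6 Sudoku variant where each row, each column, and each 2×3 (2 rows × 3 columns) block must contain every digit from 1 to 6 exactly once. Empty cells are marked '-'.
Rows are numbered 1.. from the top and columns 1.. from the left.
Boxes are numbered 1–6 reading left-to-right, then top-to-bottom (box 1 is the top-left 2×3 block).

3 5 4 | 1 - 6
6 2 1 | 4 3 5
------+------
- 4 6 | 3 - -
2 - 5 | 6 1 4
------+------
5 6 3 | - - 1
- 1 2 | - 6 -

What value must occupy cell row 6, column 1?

4

Row 6 already contains {1, 2, 6}.
Column 1 already contains {2, 3, 5, 6}.
Its 2×3 block (box 5) already contains {1, 2, 3, 5, 6}.
The only value from 1–6 not eliminated is 4, so row 6, column 1 = 4.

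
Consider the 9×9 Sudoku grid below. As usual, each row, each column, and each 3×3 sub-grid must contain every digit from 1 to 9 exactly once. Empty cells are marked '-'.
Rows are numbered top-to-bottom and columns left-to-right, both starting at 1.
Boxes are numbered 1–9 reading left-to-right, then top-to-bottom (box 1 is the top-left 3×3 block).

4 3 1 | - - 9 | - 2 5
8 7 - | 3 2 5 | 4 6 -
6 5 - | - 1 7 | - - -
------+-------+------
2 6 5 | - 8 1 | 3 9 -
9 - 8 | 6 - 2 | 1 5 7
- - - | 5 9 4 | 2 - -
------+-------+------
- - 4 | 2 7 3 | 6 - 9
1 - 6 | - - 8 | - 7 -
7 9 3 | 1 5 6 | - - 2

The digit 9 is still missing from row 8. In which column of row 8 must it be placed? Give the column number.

Consider where 9 can go in row 8.
r8c2 is out (column 2 already has a 9).
r8c5 is out (column 5 already has a 9).
r8c7 is out (box 9 already has a 9).
r8c9 is out (column 9 already has a 9).
So the only cell in row 8 that can hold 9 is r8c4.
That is column 4.

4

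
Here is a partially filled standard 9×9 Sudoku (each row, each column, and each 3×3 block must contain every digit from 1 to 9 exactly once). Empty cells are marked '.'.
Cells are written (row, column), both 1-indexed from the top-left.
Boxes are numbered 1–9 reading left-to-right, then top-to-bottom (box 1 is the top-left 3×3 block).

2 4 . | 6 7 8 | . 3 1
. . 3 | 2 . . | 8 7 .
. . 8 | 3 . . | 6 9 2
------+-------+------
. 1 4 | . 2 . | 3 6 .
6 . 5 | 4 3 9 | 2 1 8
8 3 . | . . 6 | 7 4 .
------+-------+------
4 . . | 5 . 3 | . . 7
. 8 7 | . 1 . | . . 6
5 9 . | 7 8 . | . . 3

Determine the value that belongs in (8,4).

Row 8 already contains {1, 6, 7, 8}.
Column 4 already contains {2, 3, 4, 5, 6, 7}.
Its 3×3 block (box 8) already contains {1, 3, 5, 7, 8}.
The only value from 1–9 not eliminated is 9, so (8,4) = 9.

9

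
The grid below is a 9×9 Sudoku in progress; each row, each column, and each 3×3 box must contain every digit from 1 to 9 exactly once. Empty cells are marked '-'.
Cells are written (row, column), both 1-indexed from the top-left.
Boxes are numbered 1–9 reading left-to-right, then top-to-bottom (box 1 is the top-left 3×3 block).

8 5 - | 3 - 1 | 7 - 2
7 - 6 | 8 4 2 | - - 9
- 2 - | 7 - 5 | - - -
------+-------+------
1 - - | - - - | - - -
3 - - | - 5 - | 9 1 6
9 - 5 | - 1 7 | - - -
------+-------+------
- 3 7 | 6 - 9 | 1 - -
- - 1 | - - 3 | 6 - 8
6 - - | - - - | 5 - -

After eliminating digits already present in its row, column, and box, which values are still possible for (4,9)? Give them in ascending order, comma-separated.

3,4,5,7

Row 4 already contains {1}.
Column 9 already contains {2, 6, 8, 9}.
Its 3×3 block (box 6) already contains {1, 6, 9}.
Removing those from 1–9 leaves {3, 4, 5, 7} as the candidates for (4,9).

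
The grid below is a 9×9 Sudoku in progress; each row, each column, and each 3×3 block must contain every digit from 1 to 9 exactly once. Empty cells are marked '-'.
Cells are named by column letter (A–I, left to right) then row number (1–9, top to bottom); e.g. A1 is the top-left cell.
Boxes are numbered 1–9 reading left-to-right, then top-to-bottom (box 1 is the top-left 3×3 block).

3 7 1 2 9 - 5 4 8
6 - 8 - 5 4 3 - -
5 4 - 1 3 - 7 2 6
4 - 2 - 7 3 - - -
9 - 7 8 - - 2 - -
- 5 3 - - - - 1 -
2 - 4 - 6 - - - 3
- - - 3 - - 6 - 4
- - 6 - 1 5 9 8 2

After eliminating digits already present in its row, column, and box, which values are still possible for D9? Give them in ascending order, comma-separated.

Row 9 already contains {1, 2, 5, 6, 8, 9}.
Column D already contains {1, 2, 3, 8}.
Its 3×3 block (box 8) already contains {1, 3, 5, 6}.
Removing those from 1–9 leaves {4, 7} as the candidates for D9.

4,7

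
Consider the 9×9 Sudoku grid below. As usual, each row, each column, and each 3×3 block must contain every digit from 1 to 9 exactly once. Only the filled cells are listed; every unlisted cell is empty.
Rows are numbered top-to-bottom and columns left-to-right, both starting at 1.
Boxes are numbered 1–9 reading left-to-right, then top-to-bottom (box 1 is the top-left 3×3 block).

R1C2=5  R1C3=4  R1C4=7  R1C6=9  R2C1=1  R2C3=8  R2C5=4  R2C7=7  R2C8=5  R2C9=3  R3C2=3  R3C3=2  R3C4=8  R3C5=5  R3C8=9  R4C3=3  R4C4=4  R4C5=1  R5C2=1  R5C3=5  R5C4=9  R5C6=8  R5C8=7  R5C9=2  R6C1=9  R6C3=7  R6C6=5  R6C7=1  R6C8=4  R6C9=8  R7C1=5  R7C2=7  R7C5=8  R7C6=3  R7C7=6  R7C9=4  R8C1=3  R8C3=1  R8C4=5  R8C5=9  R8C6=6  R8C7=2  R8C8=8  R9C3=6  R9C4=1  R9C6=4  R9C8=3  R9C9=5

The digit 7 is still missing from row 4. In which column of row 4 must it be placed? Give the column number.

Consider where 7 can go in row 4.
R4C1 is out (box 4 already has a 7).
R4C2 is out (column 2 already has a 7).
R4C7 is out (column 7 already has a 7).
R4C8 is out (column 8 already has a 7).
R4C9 is out (box 6 already has a 7).
So the only cell in row 4 that can hold 7 is R4C6.
That is column 6.

6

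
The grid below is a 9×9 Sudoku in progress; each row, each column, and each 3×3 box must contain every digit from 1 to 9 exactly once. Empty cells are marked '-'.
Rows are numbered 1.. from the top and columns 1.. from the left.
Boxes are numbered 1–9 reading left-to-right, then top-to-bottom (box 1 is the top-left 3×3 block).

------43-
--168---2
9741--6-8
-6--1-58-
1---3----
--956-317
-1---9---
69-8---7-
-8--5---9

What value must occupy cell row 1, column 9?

1

Cell row 1, column 9 itself could take any of {1, 5} by direct elimination.
Consider where 1 can go in box 3.
row 2, column 7 is out (row 2 already has a 1).
row 2, column 8 is out (row 2 already has a 1).
row 3, column 8 is out (row 3 already has a 1).
So the only cell in box 3 that can hold 1 is row 1, column 9.
Therefore row 1, column 9 = 1.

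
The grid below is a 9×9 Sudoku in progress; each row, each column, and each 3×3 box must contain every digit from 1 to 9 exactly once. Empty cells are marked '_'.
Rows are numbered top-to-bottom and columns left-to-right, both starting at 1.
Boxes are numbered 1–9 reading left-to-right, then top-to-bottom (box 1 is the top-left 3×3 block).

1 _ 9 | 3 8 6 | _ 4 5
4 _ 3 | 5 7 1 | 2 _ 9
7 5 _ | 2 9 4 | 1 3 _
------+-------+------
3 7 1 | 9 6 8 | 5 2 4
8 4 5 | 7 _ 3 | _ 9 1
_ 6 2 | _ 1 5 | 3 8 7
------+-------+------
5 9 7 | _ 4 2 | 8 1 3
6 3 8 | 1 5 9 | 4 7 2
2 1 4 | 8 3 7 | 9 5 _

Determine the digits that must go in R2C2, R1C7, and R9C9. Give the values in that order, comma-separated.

For R2C2:
  Row 2 already contains {1, 2, 3, 4, 5, 7, 9}.
  Column 2 already contains {1, 3, 4, 5, 6, 7, 9}.
  Its 3×3 block (box 1) already contains {1, 3, 4, 5, 7, 9}.
  The only value from 1–9 not eliminated is 8, so R2C2 = 8.
For R1C7:
  Row 1 already contains {1, 3, 4, 5, 6, 8, 9}.
  Column 7 already contains {1, 2, 3, 4, 5, 8, 9}.
  Its 3×3 block (box 3) already contains {1, 2, 3, 4, 5, 9}.
  The only value from 1–9 not eliminated is 7, so R1C7 = 7.
For R9C9:
  Row 9 already contains {1, 2, 3, 4, 5, 7, 8, 9}.
  Column 9 already contains {1, 2, 3, 4, 5, 7, 9}.
  Its 3×3 block (box 9) already contains {1, 2, 3, 4, 5, 7, 8, 9}.
  The only value from 1–9 not eliminated is 6, so R9C9 = 6.

8,7,6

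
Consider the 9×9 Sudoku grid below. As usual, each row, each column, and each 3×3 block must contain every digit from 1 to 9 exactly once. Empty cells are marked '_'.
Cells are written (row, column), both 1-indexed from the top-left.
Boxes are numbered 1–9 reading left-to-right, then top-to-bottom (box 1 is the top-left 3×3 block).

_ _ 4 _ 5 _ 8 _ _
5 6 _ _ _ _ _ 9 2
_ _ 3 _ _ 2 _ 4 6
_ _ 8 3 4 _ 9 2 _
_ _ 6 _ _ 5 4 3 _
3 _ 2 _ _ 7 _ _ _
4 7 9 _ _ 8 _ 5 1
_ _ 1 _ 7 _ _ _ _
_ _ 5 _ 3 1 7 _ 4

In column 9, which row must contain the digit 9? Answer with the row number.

8

Consider where 9 can go in column 9.
(1,9) is out (box 3 already has a 9).
(4,9) is out (row 4 already has a 9).
(5,9) is out (box 6 already has a 9).
(6,9) is out (box 6 already has a 9).
So the only cell in column 9 that can hold 9 is (8,9).
That is row 8.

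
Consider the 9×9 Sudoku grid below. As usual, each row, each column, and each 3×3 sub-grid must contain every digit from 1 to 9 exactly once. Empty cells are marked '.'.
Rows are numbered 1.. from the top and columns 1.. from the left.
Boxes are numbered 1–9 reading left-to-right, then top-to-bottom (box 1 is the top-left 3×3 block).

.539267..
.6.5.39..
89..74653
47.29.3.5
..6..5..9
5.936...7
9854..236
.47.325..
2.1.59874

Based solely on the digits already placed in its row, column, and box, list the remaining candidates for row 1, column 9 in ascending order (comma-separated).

1,8

Row 1 already contains {2, 3, 5, 6, 7, 9}.
Column 9 already contains {3, 4, 5, 6, 7, 9}.
Its 3×3 block (box 3) already contains {3, 5, 6, 7, 9}.
Removing those from 1–9 leaves {1, 8} as the candidates for row 1, column 9.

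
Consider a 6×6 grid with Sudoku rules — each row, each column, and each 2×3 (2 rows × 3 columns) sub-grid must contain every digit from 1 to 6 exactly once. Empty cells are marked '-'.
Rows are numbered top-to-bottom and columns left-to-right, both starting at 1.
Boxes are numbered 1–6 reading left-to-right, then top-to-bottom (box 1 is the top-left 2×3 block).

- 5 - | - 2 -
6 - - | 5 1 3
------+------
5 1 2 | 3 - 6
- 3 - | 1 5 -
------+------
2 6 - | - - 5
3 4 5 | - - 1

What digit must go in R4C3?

6

Cell R4C3 itself could take any of {4, 6} by direct elimination.
Consider where 6 can go in box 3.
R4C1 is out (column 1 already has a 6).
So the only cell in box 3 that can hold 6 is R4C3.
Therefore R4C3 = 6.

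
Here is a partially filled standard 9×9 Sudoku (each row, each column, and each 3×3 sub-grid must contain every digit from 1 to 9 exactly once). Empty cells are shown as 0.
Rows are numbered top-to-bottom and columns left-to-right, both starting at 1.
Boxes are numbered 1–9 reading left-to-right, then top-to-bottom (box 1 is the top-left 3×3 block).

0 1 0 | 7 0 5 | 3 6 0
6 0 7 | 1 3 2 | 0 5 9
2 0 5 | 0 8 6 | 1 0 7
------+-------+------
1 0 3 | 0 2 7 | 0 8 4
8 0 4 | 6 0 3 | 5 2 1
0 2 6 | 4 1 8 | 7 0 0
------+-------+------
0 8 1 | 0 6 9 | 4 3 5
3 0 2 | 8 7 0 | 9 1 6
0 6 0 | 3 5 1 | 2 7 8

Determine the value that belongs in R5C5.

9

Row 5 already contains {1, 2, 3, 4, 5, 6, 8}.
Column 5 already contains {1, 2, 3, 5, 6, 7, 8}.
Its 3×3 block (box 5) already contains {1, 2, 3, 4, 6, 7, 8}.
The only value from 1–9 not eliminated is 9, so R5C5 = 9.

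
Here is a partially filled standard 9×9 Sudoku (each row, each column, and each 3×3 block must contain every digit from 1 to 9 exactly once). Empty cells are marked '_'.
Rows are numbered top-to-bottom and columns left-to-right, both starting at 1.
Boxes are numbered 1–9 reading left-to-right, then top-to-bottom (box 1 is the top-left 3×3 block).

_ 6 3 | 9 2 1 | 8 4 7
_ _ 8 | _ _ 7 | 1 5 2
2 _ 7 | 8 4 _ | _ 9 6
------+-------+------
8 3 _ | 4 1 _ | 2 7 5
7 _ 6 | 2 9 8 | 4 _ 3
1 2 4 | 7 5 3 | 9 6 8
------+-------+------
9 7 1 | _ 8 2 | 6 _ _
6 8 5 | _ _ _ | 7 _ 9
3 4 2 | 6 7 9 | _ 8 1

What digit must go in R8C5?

Row 8 already contains {5, 6, 7, 8, 9}.
Column 5 already contains {1, 2, 4, 5, 7, 8, 9}.
Its 3×3 block (box 8) already contains {2, 6, 7, 8, 9}.
The only value from 1–9 not eliminated is 3, so R8C5 = 3.

3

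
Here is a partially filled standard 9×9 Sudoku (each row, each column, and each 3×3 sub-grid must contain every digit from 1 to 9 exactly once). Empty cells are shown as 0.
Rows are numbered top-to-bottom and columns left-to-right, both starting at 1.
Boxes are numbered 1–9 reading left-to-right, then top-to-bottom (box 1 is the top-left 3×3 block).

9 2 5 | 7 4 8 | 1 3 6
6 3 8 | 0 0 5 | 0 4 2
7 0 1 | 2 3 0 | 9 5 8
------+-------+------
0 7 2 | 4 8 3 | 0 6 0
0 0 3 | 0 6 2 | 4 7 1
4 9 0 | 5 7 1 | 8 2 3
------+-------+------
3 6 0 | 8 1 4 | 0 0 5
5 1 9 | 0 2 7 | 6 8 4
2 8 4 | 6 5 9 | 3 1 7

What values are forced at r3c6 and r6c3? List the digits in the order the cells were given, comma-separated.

For r3c6:
  Row 3 already contains {1, 2, 3, 5, 7, 8, 9}.
  Column 6 already contains {1, 2, 3, 4, 5, 7, 8, 9}.
  Its 3×3 block (box 2) already contains {2, 3, 4, 5, 7, 8}.
  The only value from 1–9 not eliminated is 6, so r3c6 = 6.
For r6c3:
  Row 6 already contains {1, 2, 3, 4, 5, 7, 8, 9}.
  Column 3 already contains {1, 2, 3, 4, 5, 8, 9}.
  Its 3×3 block (box 4) already contains {2, 3, 4, 7, 9}.
  The only value from 1–9 not eliminated is 6, so r6c3 = 6.

6,6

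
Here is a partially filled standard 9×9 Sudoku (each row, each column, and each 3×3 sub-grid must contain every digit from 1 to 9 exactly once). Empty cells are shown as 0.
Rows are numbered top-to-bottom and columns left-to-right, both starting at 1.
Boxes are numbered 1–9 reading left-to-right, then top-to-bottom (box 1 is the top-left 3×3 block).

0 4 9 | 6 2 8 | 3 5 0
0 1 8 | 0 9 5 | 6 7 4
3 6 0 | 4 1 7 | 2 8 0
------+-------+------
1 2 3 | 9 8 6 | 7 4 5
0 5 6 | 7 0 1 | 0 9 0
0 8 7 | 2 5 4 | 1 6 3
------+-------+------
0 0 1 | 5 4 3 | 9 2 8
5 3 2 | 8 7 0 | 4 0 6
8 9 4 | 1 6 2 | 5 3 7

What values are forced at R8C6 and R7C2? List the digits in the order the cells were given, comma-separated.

For R8C6:
  Row 8 already contains {2, 3, 4, 5, 6, 7, 8}.
  Column 6 already contains {1, 2, 3, 4, 5, 6, 7, 8}.
  Its 3×3 block (box 8) already contains {1, 2, 3, 4, 5, 6, 7, 8}.
  The only value from 1–9 not eliminated is 9, so R8C6 = 9.
For R7C2:
  Row 7 already contains {1, 2, 3, 4, 5, 8, 9}.
  Column 2 already contains {1, 2, 3, 4, 5, 6, 8, 9}.
  Its 3×3 block (box 7) already contains {1, 2, 3, 4, 5, 8, 9}.
  The only value from 1–9 not eliminated is 7, so R7C2 = 7.

9,7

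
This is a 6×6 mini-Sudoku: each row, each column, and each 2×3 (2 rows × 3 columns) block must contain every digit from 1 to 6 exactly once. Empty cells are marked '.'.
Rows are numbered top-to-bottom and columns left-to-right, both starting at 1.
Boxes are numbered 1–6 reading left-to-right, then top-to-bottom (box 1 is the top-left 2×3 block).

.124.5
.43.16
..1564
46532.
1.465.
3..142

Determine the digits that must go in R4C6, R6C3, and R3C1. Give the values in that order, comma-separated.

For R4C6:
  Row 4 already contains {2, 3, 4, 5, 6}.
  Column 6 already contains {2, 4, 5, 6}.
  Its 2×3 block (box 4) already contains {2, 3, 4, 5, 6}.
  The only value from 1–6 not eliminated is 1, so R4C6 = 1.
For R6C3:
  Row 6 already contains {1, 2, 3, 4}.
  Column 3 already contains {1, 2, 3, 4, 5}.
  Its 2×3 block (box 5) already contains {1, 3, 4}.
  The only value from 1–6 not eliminated is 6, so R6C3 = 6.
For R3C1:
  Row 3 already contains {1, 4, 5, 6}.
  Column 1 already contains {1, 3, 4}.
  Its 2×3 block (box 3) already contains {1, 4, 5, 6}.
  The only value from 1–6 not eliminated is 2, so R3C1 = 2.

1,6,2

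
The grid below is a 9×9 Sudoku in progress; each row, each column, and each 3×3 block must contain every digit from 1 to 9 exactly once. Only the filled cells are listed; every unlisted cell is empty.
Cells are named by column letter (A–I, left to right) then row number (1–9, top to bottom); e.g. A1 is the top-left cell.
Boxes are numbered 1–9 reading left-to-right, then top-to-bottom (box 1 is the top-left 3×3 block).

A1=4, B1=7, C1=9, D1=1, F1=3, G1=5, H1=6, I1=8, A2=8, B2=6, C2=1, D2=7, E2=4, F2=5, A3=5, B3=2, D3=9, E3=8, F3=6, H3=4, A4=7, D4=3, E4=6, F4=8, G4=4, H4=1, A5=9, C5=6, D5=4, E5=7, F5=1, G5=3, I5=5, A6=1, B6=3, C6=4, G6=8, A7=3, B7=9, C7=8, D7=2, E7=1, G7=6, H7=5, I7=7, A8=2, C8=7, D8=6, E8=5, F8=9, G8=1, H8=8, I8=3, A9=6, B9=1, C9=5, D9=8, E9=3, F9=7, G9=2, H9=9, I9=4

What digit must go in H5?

Row 5 already contains {1, 3, 4, 5, 6, 7, 9}.
Column H already contains {1, 4, 5, 6, 8, 9}.
Its 3×3 block (box 6) already contains {1, 3, 4, 5, 8}.
The only value from 1–9 not eliminated is 2, so H5 = 2.

2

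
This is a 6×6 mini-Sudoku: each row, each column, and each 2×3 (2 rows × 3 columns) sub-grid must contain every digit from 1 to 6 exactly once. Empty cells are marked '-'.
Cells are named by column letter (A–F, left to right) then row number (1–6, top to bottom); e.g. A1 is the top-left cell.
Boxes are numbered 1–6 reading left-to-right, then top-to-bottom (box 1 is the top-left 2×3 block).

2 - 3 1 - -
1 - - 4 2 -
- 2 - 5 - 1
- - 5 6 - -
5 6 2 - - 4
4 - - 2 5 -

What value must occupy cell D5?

Row 5 already contains {2, 4, 5, 6}.
Column D already contains {1, 2, 4, 5, 6}.
Its 2×3 block (box 6) already contains {2, 4, 5}.
The only value from 1–6 not eliminated is 3, so D5 = 3.

3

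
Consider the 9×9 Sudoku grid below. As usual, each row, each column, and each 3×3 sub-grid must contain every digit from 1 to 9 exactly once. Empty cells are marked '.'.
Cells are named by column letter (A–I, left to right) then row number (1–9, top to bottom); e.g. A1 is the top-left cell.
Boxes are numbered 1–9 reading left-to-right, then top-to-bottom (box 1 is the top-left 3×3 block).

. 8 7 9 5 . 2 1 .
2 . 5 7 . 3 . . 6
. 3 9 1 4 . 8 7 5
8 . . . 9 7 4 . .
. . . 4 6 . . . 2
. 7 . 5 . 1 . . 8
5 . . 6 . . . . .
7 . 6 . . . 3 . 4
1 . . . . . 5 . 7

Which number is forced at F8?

Cell F8 itself could take any of {2, 5, 8, 9} by direct elimination.
Consider where 5 can go in column F.
F1 is out (row 1 already has a 5).
F3 is out (row 3 already has a 5).
F5 is out (box 5 already has a 5).
F7 is out (row 7 already has a 5).
F9 is out (row 9 already has a 5).
So the only cell in column F that can hold 5 is F8.
Therefore F8 = 5.

5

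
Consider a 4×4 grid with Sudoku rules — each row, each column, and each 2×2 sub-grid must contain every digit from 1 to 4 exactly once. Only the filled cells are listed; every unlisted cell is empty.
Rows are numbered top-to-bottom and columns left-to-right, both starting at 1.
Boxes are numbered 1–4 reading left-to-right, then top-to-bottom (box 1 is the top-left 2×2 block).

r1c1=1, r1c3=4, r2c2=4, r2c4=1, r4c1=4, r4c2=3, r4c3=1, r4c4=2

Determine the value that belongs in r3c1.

Row 3 already contains {}.
Column 1 already contains {1, 4}.
Its 2×2 block (box 3) already contains {3, 4}.
The only value from 1–4 not eliminated is 2, so r3c1 = 2.

2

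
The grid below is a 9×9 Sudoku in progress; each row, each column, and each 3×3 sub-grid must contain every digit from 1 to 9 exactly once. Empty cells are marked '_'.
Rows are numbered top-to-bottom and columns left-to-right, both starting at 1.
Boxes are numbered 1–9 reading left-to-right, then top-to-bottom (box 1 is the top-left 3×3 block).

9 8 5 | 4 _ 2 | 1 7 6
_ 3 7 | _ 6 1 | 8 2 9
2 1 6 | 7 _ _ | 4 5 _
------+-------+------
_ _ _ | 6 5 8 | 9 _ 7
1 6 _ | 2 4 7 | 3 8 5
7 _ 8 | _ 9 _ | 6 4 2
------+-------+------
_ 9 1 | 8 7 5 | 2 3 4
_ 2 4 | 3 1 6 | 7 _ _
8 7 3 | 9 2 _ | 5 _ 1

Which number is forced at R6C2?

Row 6 already contains {2, 4, 6, 7, 8, 9}.
Column 2 already contains {1, 2, 3, 6, 7, 8, 9}.
Its 3×3 block (box 4) already contains {1, 6, 7, 8}.
The only value from 1–9 not eliminated is 5, so R6C2 = 5.

5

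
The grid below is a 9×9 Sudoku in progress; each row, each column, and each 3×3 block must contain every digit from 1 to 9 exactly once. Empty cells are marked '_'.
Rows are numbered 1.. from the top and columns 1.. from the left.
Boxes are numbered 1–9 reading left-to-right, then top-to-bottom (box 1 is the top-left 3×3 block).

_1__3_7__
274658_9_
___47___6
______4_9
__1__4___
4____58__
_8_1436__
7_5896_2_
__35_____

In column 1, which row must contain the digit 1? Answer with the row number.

9

Consider where 1 can go in column 1.
row 1, column 1 is out (row 1 already has a 1).
row 3, column 1 is out (box 1 already has a 1).
row 4, column 1 is out (box 4 already has a 1).
row 5, column 1 is out (row 5 already has a 1).
row 7, column 1 is out (row 7 already has a 1).
So the only cell in column 1 that can hold 1 is row 9, column 1.
That is row 9.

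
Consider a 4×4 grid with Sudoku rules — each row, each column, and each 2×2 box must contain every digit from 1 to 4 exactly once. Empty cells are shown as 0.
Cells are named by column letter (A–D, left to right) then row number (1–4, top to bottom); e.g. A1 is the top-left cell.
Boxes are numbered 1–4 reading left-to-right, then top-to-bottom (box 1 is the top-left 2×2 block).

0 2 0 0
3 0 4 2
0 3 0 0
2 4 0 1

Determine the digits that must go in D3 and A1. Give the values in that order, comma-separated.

For D3:
  Row 3 already contains {3}.
  Column D already contains {1, 2}.
  Its 2×2 block (box 4) already contains {1}.
  The only value from 1–4 not eliminated is 4, so D3 = 4.
For A1:
  Consider where 4 can go in box 1.
  B2 is out (row 2 already has a 4).
  So the only cell in box 1 that can hold 4 is A1.
  So A1 = 4.

4,4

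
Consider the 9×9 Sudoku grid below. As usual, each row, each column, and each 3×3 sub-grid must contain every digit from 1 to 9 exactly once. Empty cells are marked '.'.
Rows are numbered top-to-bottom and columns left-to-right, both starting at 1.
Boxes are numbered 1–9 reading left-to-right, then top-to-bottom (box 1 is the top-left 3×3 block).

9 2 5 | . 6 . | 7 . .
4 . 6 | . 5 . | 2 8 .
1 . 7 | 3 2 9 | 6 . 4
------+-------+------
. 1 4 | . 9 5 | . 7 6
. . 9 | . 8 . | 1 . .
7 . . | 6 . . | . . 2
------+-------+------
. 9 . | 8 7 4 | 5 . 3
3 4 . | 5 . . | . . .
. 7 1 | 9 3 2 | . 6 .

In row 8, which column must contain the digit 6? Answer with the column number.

Consider where 6 can go in row 8.
r8c3 is out (column 3 already has a 6).
r8c5 is out (column 5 already has a 6).
r8c7 is out (column 7 already has a 6).
r8c8 is out (column 8 already has a 6).
r8c9 is out (column 9 already has a 6).
So the only cell in row 8 that can hold 6 is r8c6.
That is column 6.

6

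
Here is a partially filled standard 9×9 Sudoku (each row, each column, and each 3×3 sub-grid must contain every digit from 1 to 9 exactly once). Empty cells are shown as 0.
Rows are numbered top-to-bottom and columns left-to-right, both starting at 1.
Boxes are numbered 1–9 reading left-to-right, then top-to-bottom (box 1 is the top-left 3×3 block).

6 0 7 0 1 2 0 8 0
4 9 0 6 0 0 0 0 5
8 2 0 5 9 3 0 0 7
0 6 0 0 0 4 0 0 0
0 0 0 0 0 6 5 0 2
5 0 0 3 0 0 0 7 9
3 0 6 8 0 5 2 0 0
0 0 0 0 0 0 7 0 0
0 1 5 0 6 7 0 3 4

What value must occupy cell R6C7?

6

Cell R6C7 itself could take any of {1, 4, 6, 8} by direct elimination.
Consider where 6 can go in box 6.
R4C7 is out (row 4 already has a 6).
R4C8 is out (row 4 already has a 6).
R4C9 is out (row 4 already has a 6).
R5C8 is out (row 5 already has a 6).
So the only cell in box 6 that can hold 6 is R6C7.
Therefore R6C7 = 6.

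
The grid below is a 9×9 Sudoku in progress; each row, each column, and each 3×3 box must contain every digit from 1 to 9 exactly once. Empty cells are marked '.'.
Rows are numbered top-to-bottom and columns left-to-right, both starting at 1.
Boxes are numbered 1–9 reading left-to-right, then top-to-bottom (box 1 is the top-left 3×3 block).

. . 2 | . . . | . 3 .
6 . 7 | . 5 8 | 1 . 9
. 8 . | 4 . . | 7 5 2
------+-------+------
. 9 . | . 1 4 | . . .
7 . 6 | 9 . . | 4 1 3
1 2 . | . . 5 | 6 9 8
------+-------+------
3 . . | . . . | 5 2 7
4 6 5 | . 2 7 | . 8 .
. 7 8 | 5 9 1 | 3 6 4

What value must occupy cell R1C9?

Row 1 already contains {2, 3}.
Column 9 already contains {2, 3, 4, 7, 8, 9}.
Its 3×3 block (box 3) already contains {1, 2, 3, 5, 7, 9}.
The only value from 1–9 not eliminated is 6, so R1C9 = 6.

6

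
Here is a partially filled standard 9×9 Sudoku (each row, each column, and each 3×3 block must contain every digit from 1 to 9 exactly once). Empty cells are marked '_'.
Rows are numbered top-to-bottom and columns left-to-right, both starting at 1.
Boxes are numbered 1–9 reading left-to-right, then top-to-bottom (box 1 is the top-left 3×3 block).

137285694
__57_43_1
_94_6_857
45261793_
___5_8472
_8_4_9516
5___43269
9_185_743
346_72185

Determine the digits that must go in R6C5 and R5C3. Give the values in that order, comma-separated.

2,9

For R6C5:
  Consider where 2 can go in column 5.
  R2C5 is out (box 2 already has a 2).
  R5C5 is out (row 5 already has a 2).
  So the only cell in column 5 that can hold 2 is R6C5.
  So R6C5 = 2.
For R5C3:
  Consider where 9 can go in box 4.
  R5C1 is out (column 1 already has a 9).
  R5C2 is out (column 2 already has a 9).
  R6C1 is out (row 6 already has a 9).
  R6C3 is out (row 6 already has a 9).
  So the only cell in box 4 that can hold 9 is R5C3.
  So R5C3 = 9.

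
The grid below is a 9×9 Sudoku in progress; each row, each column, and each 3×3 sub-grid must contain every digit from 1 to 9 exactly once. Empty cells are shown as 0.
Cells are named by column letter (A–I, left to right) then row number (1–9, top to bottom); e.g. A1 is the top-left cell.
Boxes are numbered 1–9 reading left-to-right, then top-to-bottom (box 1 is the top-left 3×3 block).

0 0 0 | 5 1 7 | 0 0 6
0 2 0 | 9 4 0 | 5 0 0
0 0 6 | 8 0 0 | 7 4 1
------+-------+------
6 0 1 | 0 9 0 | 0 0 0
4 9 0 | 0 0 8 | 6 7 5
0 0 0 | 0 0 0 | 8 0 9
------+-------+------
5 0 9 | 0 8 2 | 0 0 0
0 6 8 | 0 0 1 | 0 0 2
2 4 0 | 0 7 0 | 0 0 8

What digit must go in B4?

8

Cell B4 itself could take any of {3, 5, 7, 8} by direct elimination.
Consider where 8 can go in row 4.
D4 is out (column D already has a 8).
F4 is out (column F already has a 8).
G4 is out (column G already has a 8).
H4 is out (box 6 already has a 8).
I4 is out (column I already has a 8).
So the only cell in row 4 that can hold 8 is B4.
Therefore B4 = 8.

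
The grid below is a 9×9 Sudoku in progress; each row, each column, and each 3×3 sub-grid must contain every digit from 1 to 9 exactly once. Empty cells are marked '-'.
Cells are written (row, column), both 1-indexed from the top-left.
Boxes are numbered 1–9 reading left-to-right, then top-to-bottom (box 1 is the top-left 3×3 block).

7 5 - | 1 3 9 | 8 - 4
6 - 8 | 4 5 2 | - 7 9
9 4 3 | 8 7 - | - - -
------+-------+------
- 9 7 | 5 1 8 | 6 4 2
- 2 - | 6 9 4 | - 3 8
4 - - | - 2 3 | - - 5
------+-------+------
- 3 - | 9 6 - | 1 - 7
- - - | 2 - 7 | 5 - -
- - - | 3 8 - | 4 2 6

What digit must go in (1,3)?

Row 1 already contains {1, 3, 4, 5, 7, 8, 9}.
Column 3 already contains {3, 7, 8}.
Its 3×3 block (box 1) already contains {3, 4, 5, 6, 7, 8, 9}.
The only value from 1–9 not eliminated is 2, so (1,3) = 2.

2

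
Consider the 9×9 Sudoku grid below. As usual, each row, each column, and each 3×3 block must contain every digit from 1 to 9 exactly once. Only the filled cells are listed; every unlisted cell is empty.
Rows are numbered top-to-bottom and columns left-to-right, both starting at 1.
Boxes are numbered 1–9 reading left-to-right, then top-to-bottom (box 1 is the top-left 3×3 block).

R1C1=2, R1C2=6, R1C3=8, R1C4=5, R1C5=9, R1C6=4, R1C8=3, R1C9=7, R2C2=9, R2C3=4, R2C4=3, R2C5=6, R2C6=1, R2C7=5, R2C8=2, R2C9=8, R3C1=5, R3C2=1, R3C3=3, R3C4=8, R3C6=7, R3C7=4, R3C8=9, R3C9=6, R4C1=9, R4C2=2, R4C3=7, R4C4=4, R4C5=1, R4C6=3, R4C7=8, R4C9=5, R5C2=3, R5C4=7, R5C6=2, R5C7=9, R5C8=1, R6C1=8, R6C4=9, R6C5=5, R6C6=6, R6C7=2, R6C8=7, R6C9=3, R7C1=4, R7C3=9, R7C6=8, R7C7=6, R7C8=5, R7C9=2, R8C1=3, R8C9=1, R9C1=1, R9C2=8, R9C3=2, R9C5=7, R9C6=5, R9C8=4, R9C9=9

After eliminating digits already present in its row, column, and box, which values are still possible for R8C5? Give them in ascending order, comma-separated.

Row 8 already contains {1, 3}.
Column 5 already contains {1, 5, 6, 7, 9}.
Its 3×3 block (box 8) already contains {5, 7, 8}.
Removing those from 1–9 leaves {2, 4} as the candidates for R8C5.

2,4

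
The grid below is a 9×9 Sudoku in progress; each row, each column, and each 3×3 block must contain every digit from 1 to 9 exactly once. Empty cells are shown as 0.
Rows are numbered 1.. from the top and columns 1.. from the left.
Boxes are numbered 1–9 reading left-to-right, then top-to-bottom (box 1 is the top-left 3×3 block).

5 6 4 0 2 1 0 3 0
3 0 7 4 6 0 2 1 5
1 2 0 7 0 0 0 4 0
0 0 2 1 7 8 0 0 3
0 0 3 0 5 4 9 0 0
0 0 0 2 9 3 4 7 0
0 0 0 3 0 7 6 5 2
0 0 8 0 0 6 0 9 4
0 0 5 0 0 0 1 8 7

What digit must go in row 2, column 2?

Cell row 2, column 2 itself could take any of {8, 9} by direct elimination.
Consider where 8 can go in row 2.
row 2, column 6 is out (column 6 already has a 8).
So the only cell in row 2 that can hold 8 is row 2, column 2.
Therefore row 2, column 2 = 8.

8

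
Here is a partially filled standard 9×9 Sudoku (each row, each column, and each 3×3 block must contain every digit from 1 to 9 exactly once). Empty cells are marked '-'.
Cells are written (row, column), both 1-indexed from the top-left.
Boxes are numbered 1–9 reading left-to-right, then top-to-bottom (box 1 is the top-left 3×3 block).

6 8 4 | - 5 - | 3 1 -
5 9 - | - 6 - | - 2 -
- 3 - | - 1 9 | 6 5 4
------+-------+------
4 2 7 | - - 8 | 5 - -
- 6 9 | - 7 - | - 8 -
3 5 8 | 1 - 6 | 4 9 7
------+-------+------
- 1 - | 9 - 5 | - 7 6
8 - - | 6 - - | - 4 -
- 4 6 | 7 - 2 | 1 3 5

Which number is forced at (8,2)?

7

Row 8 already contains {4, 6, 8}.
Column 2 already contains {1, 2, 3, 4, 5, 6, 8, 9}.
Its 3×3 block (box 7) already contains {1, 4, 6, 8}.
The only value from 1–9 not eliminated is 7, so (8,2) = 7.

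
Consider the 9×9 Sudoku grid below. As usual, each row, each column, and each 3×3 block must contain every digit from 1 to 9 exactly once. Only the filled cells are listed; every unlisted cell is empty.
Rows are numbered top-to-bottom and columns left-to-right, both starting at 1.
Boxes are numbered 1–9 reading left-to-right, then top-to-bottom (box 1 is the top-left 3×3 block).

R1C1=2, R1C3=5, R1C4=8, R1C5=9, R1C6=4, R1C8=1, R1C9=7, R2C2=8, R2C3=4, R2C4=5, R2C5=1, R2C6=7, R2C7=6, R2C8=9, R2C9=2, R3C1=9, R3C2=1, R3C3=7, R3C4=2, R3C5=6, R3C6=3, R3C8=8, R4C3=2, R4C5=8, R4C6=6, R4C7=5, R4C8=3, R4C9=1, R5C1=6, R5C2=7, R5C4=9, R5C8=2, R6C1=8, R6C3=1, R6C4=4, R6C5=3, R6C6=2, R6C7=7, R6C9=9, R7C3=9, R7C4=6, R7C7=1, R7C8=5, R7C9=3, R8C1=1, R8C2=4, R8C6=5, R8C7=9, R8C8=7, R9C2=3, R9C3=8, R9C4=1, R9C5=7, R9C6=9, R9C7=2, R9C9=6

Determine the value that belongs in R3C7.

4

Row 3 already contains {1, 2, 3, 6, 7, 8, 9}.
Column 7 already contains {1, 2, 5, 6, 7, 9}.
Its 3×3 block (box 3) already contains {1, 2, 6, 7, 8, 9}.
The only value from 1–9 not eliminated is 4, so R3C7 = 4.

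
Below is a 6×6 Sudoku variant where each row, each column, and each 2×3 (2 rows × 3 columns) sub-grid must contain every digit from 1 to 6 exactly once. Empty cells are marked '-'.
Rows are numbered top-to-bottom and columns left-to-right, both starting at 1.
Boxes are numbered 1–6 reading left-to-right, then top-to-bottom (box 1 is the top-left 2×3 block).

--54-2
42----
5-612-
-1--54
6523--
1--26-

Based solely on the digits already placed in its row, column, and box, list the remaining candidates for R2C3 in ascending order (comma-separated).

Row 2 already contains {2, 4}.
Column 3 already contains {2, 5, 6}.
Its 2×3 block (box 1) already contains {2, 4, 5}.
Removing those from 1–6 leaves {1, 3} as the candidates for R2C3.

1,3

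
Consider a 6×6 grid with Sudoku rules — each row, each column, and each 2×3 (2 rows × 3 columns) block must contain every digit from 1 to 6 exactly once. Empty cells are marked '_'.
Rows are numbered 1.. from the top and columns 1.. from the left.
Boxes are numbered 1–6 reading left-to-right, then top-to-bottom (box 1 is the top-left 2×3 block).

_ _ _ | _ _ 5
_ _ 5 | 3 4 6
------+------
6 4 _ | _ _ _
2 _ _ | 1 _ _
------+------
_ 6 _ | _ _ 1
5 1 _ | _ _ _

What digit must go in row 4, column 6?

Cell row 4, column 6 itself could take any of {3, 4} by direct elimination.
Consider where 4 can go in row 4.
row 4, column 2 is out (column 2 already has a 4).
row 4, column 3 is out (box 3 already has a 4).
row 4, column 5 is out (column 5 already has a 4).
So the only cell in row 4 that can hold 4 is row 4, column 6.
Therefore row 4, column 6 = 4.

4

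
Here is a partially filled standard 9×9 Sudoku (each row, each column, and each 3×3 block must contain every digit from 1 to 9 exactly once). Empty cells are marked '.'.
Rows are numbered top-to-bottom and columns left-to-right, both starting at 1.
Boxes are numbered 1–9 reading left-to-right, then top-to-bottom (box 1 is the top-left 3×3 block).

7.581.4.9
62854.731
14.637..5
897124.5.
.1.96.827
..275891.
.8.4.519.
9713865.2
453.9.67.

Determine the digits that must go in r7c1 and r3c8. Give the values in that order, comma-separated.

For r7c1:
  Row 7 already contains {1, 4, 5, 8, 9}.
  Column 1 already contains {1, 4, 6, 7, 8, 9}.
  Its 3×3 block (box 7) already contains {1, 3, 4, 5, 7, 8, 9}.
  The only value from 1–9 not eliminated is 2, so r7c1 = 2.
For r3c8:
  Row 3 already contains {1, 3, 4, 5, 6, 7}.
  Column 8 already contains {1, 2, 3, 5, 7, 9}.
  Its 3×3 block (box 3) already contains {1, 3, 4, 5, 7, 9}.
  The only value from 1–9 not eliminated is 8, so r3c8 = 8.

2,8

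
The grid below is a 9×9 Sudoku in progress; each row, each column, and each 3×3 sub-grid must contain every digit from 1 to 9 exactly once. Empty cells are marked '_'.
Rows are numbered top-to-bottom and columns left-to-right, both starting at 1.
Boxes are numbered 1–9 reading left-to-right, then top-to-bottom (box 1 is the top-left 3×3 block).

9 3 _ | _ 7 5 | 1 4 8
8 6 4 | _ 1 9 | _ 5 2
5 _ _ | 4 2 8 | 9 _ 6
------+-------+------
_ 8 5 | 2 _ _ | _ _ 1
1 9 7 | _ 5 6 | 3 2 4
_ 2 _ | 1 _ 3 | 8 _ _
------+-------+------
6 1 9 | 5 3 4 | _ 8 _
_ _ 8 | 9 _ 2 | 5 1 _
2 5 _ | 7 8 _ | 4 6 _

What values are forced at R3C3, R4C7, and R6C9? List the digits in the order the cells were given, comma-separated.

For R3C3:
  Row 3 already contains {2, 4, 5, 6, 8, 9}.
  Column 3 already contains {4, 5, 7, 8, 9}.
  Its 3×3 block (box 1) already contains {3, 4, 5, 6, 8, 9}.
  The only value from 1–9 not eliminated is 1, so R3C3 = 1.
For R4C7:
  Consider where 6 can go in row 4.
  R4C1 is out (column 1 already has a 6).
  R4C5 is out (box 5 already has a 6).
  R4C6 is out (column 6 already has a 6).
  R4C8 is out (column 8 already has a 6).
  So the only cell in row 4 that can hold 6 is R4C7.
  So R4C7 = 6.
For R6C9:
  Consider where 5 can go in box 6.
  R4C7 is out (row 4 already has a 5).
  R4C8 is out (row 4 already has a 5).
  R6C8 is out (column 8 already has a 5).
  So the only cell in box 6 that can hold 5 is R6C9.
  So R6C9 = 5.

1,6,5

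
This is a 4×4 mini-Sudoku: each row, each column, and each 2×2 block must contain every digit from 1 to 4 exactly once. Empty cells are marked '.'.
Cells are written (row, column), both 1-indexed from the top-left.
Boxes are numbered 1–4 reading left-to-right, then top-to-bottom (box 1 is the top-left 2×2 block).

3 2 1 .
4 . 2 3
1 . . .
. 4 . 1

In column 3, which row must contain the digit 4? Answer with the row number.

Consider where 4 can go in column 3.
(4,3) is out (row 4 already has a 4).
So the only cell in column 3 that can hold 4 is (3,3).
That is row 3.

3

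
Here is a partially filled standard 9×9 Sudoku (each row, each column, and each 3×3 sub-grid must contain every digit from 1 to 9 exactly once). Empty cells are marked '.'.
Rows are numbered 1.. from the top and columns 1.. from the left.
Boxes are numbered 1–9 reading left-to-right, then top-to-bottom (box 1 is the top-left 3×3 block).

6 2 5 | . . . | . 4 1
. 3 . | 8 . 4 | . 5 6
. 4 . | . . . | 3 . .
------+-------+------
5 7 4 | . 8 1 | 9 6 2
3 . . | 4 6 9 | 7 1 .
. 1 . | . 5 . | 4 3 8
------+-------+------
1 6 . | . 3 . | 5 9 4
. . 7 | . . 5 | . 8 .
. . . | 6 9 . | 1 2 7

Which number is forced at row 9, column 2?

Cell row 9, column 2 itself could take any of {5, 8} by direct elimination.
Consider where 5 can go in box 7.
row 7, column 3 is out (row 7 already has a 5).
row 8, column 1 is out (row 8 already has a 5).
row 8, column 2 is out (row 8 already has a 5).
row 9, column 1 is out (column 1 already has a 5).
row 9, column 3 is out (column 3 already has a 5).
So the only cell in box 7 that can hold 5 is row 9, column 2.
Therefore row 9, column 2 = 5.

5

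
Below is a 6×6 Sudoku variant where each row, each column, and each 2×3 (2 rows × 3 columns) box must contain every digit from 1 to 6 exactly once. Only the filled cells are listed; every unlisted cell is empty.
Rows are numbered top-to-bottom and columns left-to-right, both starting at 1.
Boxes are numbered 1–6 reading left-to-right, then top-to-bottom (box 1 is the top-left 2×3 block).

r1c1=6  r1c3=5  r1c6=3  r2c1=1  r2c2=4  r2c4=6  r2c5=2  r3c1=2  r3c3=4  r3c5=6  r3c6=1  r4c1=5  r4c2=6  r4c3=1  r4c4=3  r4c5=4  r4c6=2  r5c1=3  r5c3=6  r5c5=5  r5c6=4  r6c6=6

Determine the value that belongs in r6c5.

Cell r6c5 itself could take any of {1, 3} by direct elimination.
Consider where 3 can go in box 6.
r5c4 is out (row 5 already has a 3).
r6c4 is out (column 4 already has a 3).
So the only cell in box 6 that can hold 3 is r6c5.
Therefore r6c5 = 3.

3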